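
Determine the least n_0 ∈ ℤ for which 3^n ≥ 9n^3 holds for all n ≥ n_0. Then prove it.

n_0 = 8

At n = 7: 2187 < 3087, so the inequality fails and n_0 ≥ 8. We prove 3^n ≥ 9n^3 for all n ≥ 8.
When n = 8: 3^n = 6561 and 9n^3 = 4608, so 6561 ≥ 4608.
Inductive step: assume the claim holds for n = m, so 3^m ≥ 9m^3.
Then 3^(m + 1) = 3·(3^m) ≥ 3·(9m^3).
Also, for m ≥ 8 we have 3·(9m^3) ≥ 9(m+1)^3, since 3 ≥ (1 + 1/m)^3 for all m ≥ 8.
Combining, 3^(m + 1) ≥ 9(m+1)^3.
By the principle of mathematical induction, the result holds for all n ≥ 8.
Hence the smallest such n_0 is 8.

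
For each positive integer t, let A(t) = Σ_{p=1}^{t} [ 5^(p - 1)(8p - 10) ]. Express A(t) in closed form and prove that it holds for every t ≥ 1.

A(t) = 5^t(2t - 3) + 3

We claim A(t) = 5^t(2t - 3) + 3 for all t ≥ 1.
Base case (t = 1): A(1) = -2, and the closed form gives -2. They agree.
Suppose the result is true for t = p, so A(p) = 5^p(2p - 3) + 3.
Then A(p+1) = A(p) + (5^p(8p - 2)) = (5^p(2p - 3) + 3) + (5^p(8p - 2)).
Simplifying, A(p+1) = 10·5^p·p - 5·5^p + 3 = 5^(p+1)(2(p+1) - 3) + 3,
which is the closed form with t = p+1.
By induction, the statement is established for all t ≥ 1.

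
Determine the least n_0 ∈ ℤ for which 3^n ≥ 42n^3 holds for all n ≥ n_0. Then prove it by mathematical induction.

At n = 9: 19683 < 30618, so the inequality fails and n_0 ≥ 10. We prove 3^n ≥ 42n^3 for all n ≥ 10.
Base case (n = 10): 3^n = 59049 and 42n^3 = 42000, so 59049 ≥ 42000.
For the inductive step, assume it holds for an arbitrary j ≥ 10, so 3^j ≥ 42j^3.
Then 3^(j + 1) = 3·(3^j) ≥ 3·(42j^3).
Also, for j ≥ 10 we have 3·(42j^3) ≥ 42(j+1)^3, since 3 ≥ (1 + 1/j)^3 for all j ≥ 10.
Combining, 3^(j + 1) ≥ 42(j+1)^3.
Hence, by induction on n, the claim holds for every n ≥ 10.
Hence the smallest such n_0 is 10.

n_0 = 10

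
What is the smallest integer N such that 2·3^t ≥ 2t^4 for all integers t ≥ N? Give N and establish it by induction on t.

N = 8

At t = 7: 4374 < 4802, so the inequality fails and N ≥ 8. We prove 2·3^t ≥ 2t^4 for all t ≥ 8.
Base step (t = 8): 2·3^t = 13122 and 2t^4 = 8192, so 13122 ≥ 8192.
Suppose the result is true for t = m, so 2·3^m ≥ 2m^4.
Then 2·3^(m + 1) = 3·(2·3^m) ≥ 3·(2m^4).
Also, for m ≥ 8 we have 3·(2m^4) ≥ 2(m+1)^4, since 3 ≥ (1 + 1/m)^4 for all m ≥ 8.
Combining, 2·3^(m + 1) ≥ 2(m+1)^4.
Hence, by induction on t, the claim holds for every t ≥ 8.
Hence the smallest such N is 8.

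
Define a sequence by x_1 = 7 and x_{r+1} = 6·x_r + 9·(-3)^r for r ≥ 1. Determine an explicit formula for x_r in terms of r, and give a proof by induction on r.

x_r = -(-3)^r + 4·6^(r - 1)

Computing the first terms: x_1 = 7, x_2 = 15, x_3 = 171. This suggests x_r = -(-3)^r + 4·6^(r - 1).
For the base case r = 1: the formula gives 7 = 7 = x_1.
Inductive step: suppose the statement holds for some m ≥ 1, so x_m = -(-3)^m + 4·6^(m - 1).
Then x_{m+1} = 6·x_m + 9·(-3)^m = 6·(-(-3)^m + 4·6^(m - 1)) + 9·(-3)^m = -(-3)^(m + 1) + 4·6^m = -(-3)^(m+1) + 4·6^((m+1) - 1),
which is the claimed formula at r = m+1.
Hence, by induction on r, the claim holds for every r ≥ 1.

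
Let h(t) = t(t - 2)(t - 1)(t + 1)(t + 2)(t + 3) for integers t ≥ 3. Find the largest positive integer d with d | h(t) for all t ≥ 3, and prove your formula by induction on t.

d = 720

Computing the first values: h(3) = 720 and h(4) = 5040; gcd(720, 5040) = 720, so d ≤ 720.
We prove 720 | t(t - 2)(t - 1)(t + 1)(t + 2)(t + 3) for all t ≥ 3 by induction on t.
When t = 3: h(3) = 720 = 720·(1), so 720 | h(3).
For the inductive step, assume it holds for an arbitrary m ≥ 3, i.e. 720 | h(m). Then
h(m+1) − h(m) = (m-1)·m·(m+1)·(m+2)·(m+3)·(m+4) − (m-2)·(m-1)·m·(m+1)·(m+2)·(m+3) = (m-1)·m·(m+1)·(m+2)·(m+3)·[(m+4) − (m-2)] = 6·(m-1)·m·(m+1)·(m+2)·(m+3). The product of 5 consecutive integers is divisible by (5)! = 120, so h(m+1) − h(m) is divisible by 6·120 = 720. By the inductive hypothesis 720 | h(m), hence 720 | h(m+1).
By the principle of mathematical induction, the result holds for all t ≥ 3.
Therefore the largest such d is 720.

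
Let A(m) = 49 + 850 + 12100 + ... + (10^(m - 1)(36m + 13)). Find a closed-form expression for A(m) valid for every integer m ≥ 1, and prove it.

A(m) = 10^m(4m + 1) - 1

We claim A(m) = 10^m(4m + 1) - 1 for all m ≥ 1.
Base case (m = 1): A(1) = 49, and the closed form gives 49. They agree.
Inductive step: assume the claim holds for m = p, so A(p) = 10^p(4p + 1) - 1.
Then A(p+1) = A(p) + (10^p(36p + 49)) = (10^p(4p + 1) - 1) + (10^p(36p + 49)).
Simplifying, A(p+1) = 40·10^p·p + 50·10^p - 1 = 10^(p+1)(4(p+1) + 1) - 1,
which is the closed form with m = p+1.
Hence, by induction on m, the claim holds for every m ≥ 1.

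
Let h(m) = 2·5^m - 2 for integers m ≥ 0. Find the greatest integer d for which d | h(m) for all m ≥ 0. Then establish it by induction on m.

d = 8

Computing the first values: h(0) = 0 and h(1) = 8; gcd(0, 8) = 8, so d ≤ 8.
We prove 8 | 2·5^m - 2 for all m ≥ 0 by induction on m.
For the base case m = 0: h(0) = 0 = 8·(0), so 8 | h(0).
Inductive step: assume the claim holds for m = p, i.e. 8 | h(p). Then
h(p+1) = 2·5^(p+1) - 2 = 5·(2·5^p - 2) + 8 = 5·h(p) + 8. The first term is divisible by 8 by the inductive hypothesis, and 8 is divisible by 8. Hence 8 | h(p+1).
By the principle of mathematical induction, the result holds for all m ≥ 0.
Therefore the largest such d is 8.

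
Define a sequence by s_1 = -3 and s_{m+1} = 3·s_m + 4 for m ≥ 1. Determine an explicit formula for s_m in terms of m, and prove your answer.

s_m = -3^(m - 1) - 2

Computing the first terms: s_1 = -3, s_2 = -5, s_3 = -11. This suggests s_m = -3^(m - 1) - 2.
For the base case m = 1: the formula gives -3 = -3 = s_1.
Suppose the result is true for m = j, so s_j = -3^(j - 1) - 2.
Then s_{j+1} = 3·s_j + 4 = 3·(-3^(j - 1) - 2) + 4 = -3^j - 2 = -3^((j+1) - 1) - 2,
which is the claimed formula at m = j+1.
By induction, the statement is established for all m ≥ 1.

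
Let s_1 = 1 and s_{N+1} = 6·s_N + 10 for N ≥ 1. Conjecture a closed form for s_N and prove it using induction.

s_N = 3·6^(N - 1) - 2

Computing the first terms: s_1 = 1, s_2 = 16, s_3 = 106. This suggests s_N = 3·6^(N - 1) - 2.
Base step (N = 1): the formula gives 1 = 1 = s_1.
Inductive step: assume the claim holds for N = r, so s_r = 3·6^(r - 1) - 2.
Then s_{r+1} = 6·s_r + 10 = 6·(3·6^(r - 1) - 2) + 10 = 3·6^r - 2 = 3·6^((r+1) - 1) - 2,
which is the claimed formula at N = r+1.
By the principle of mathematical induction, the result holds for all N ≥ 1.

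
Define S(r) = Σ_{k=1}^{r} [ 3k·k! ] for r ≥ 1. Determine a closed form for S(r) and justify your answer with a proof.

We claim S(r) = 3(r + 1)! - 3 for all r ≥ 1.
For the base case r = 1: S(1) = 3, and the closed form gives 3. They agree.
Inductive step: suppose the statement holds for some k ≥ 1, so S(k) = 3(k + 1)! - 3.
Then S(k+1) = S(k) + (3(k + 1)(k + 1)!) = (3(k + 1)! - 3) + (3(k + 1)(k + 1)!).
Simplifying, S(k+1) = 3((k+1) + 1)! - 3,
which is the closed form with r = k+1.
By the principle of mathematical induction, the result holds for all r ≥ 1.

S(r) = 3(r + 1)! - 3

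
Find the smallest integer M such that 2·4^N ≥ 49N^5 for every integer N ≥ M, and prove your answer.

At N = 10: 2097152 < 4900000, so the inequality fails and M ≥ 11. We prove 2·4^N ≥ 49N^5 for all N ≥ 11.
For the base case N = 11: 2·4^N = 8388608 and 49N^5 = 7891499, so 8388608 ≥ 7891499.
Inductive step: suppose the statement holds for some p ≥ 11, so 2·4^p ≥ 49p^5.
Then 2·4^(p + 1) = 4·(2·4^p) ≥ 4·(49p^5).
Also, for p ≥ 11 we have 4·(49p^5) ≥ 49(p+1)^5, since 4 ≥ (1 + 1/p)^5 for all p ≥ 11.
Combining, 2·4^(p + 1) ≥ 49(p+1)^5.
Hence, by induction on N, the claim holds for every N ≥ 11.
Hence the smallest such M is 11.

M = 11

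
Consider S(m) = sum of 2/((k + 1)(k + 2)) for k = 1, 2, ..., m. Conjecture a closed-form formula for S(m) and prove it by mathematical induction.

S(m) = m/(m + 2)

We claim S(m) = m/(m + 2) for all m ≥ 1.
Base step (m = 1): S(1) = 1/3, and the closed form gives 1/3. They agree.
Suppose the result is true for m = k, so S(k) = k/(k + 2).
Then S(k+1) = S(k) + (2/((k + 2)(k + 3))) = (k/(k + 2)) + (2/((k + 2)(k + 3))).
Simplifying, S(k+1) = (k + 1)/(k + 3) = (k+1)/((k+1) + 2),
which is the closed form with m = k+1.
By the principle of mathematical induction, the result holds for all m ≥ 1.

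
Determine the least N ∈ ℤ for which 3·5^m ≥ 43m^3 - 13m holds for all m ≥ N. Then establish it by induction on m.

At m = 4: 1875 < 2700, so the inequality fails and N ≥ 5. We prove 3·5^m ≥ 43m^3 - 13m for all m ≥ 5.
Base step (m = 5): 3·5^m = 9375 and 43m^3 - 13m = 5310, so 9375 ≥ 5310.
For the inductive step, assume it holds for an arbitrary k ≥ 5, so 3·5^k ≥ 43k^3 - 13k.
Then 3·5^(k + 1) = 5·(3·5^k) ≥ 5·(43k^3 - 13k).
Also, for k ≥ 5 we have 5·(43k^3 - 13k) ≥ 43(k+1)^3 - 13(k+1), since 5·(43k^3 - 13k) − (43(k+1)^3 - 13(k+1)) = 172k^3 - 129k^2 - 181k - 30, which is nonnegative for all k ≥ 5.
Combining, 3·5^(k + 1) ≥ 43(k+1)^3 - 13(k+1).
By the principle of mathematical induction, the result holds for all m ≥ 5.
Hence the smallest such N is 5.

N = 5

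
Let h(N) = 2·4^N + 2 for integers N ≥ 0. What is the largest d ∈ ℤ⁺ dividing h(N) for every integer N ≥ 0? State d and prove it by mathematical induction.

d = 2

Computing the first values: h(0) = 4 and h(1) = 10; gcd(4, 10) = 2, so d ≤ 2.
We prove 2 | 2·4^N + 2 for all N ≥ 0 by induction on N.
Base step (N = 0): h(0) = 4 = 2·(2), so 2 | h(0).
For the inductive step, assume it holds for an arbitrary k ≥ 0, i.e. 2 | h(k). Then
h(k+1) = 2·4^(k+1) + 2 = 4·(2·4^k + 2) - 6 = 4·h(k) - 6. The first term is divisible by 2 by the inductive hypothesis, and -6 is divisible by 2. Hence 2 | h(k+1).
By induction, the statement is established for all N ≥ 0.
Therefore the largest such d is 2.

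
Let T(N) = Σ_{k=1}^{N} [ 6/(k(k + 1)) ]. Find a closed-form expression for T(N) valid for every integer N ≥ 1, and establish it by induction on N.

We claim T(N) = 6N/(N + 1) for all N ≥ 1.
Base case (N = 1): T(1) = 3, and the closed form gives 3. They agree.
Suppose the result is true for N = k, so T(k) = 6k/(k + 1).
Then T(k+1) = T(k) + (6/((k + 1)(k + 2))) = (6k/(k + 1)) + (6/((k + 1)(k + 2))).
Simplifying, T(k+1) = 6(k + 1)/(k + 2) = 6(k+1)/((k+1) + 1),
which is the closed form with N = k+1.
This completes the induction.

T(N) = 6N/(N + 1)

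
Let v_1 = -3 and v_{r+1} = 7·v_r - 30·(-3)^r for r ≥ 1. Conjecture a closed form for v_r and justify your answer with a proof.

v_r = -(-3)^(r + 1) + 6·7^(r - 1)

Computing the first terms: v_1 = -3, v_2 = 69, v_3 = 213. This suggests v_r = -(-3)^(r + 1) + 6·7^(r - 1).
Base step (r = 1): the formula gives -3 = -3 = v_1.
For the inductive step, assume it holds for an arbitrary m ≥ 1, so v_m = -(-3)^(m + 1) + 6·7^(m - 1).
Then v_{m+1} = 7·v_m - 30·(-3)^m = 7·(-(-3)^(m + 1) + 6·7^(m - 1)) - 30·(-3)^m = -(-3)^(m + 2) + 6·7^m = -(-3)^((m+1) + 1) + 6·7^((m+1) - 1),
which is the claimed formula at r = m+1.
This completes the induction.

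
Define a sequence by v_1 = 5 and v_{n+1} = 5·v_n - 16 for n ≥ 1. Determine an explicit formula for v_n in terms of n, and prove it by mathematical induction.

Computing the first terms: v_1 = 5, v_2 = 9, v_3 = 29. This suggests v_n = 5^(n - 1) + 4.
For the base case n = 1: the formula gives 5 = 5 = v_1.
Inductive step: assume the claim holds for n = k, so v_k = 5^(k - 1) + 4.
Then v_{k+1} = 5·v_k - 16 = 5·(5^(k - 1) + 4) - 16 = 5^k + 4 = 5^((k+1) - 1) + 4,
which is the claimed formula at n = k+1.
This completes the induction.

v_n = 5^(n - 1) + 4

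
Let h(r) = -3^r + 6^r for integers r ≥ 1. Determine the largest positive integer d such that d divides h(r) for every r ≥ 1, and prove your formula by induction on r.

Computing the first values: h(1) = 3 and h(2) = 27; gcd(3, 27) = 3, so d ≤ 3.
We prove 3 | -3^r + 6^r for all r ≥ 1 by induction on r.
Base case (r = 1): h(1) = 3 = 3·(1), so 3 | h(1).
Inductive step: suppose the statement holds for some p ≥ 1, i.e. 3 | h(p). Then
6^{p+1} − 3^{p+1} = 6·6^p − 3·3^p = 6·(6^p − 3^p) + (3)·3^p. The first term is divisible by 3 by the inductive hypothesis, and the second term (3)·3^p is divisible by 3 since 3 | 3. Hence 3 | h(p+1).
By induction, the statement is established for all r ≥ 1.
Therefore the largest such d is 3.

d = 3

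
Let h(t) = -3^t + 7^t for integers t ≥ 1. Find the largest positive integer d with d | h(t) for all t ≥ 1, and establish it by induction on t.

d = 4

Computing the first values: h(1) = 4 and h(2) = 40; gcd(4, 40) = 4, so d ≤ 4.
We prove 4 | -3^t + 7^t for all t ≥ 1 by induction on t.
For the base case t = 1: h(1) = 4 = 4·(1), so 4 | h(1).
For the inductive step, assume it holds for an arbitrary m ≥ 1, i.e. 4 | h(m). Then
7^{m+1} − 3^{m+1} = 7·7^m − 3·3^m = 7·(7^m − 3^m) + (4)·3^m. The first term is divisible by 4 by the inductive hypothesis, and the second term (4)·3^m is divisible by 4 since 4 | 4. Hence 4 | h(m+1).
This completes the induction.
Therefore the largest such d is 4.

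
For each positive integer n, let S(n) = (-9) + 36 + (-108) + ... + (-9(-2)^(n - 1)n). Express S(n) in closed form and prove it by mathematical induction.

S(n) = (-2)^n(3n + 1) - 1

We claim S(n) = (-2)^n(3n + 1) - 1 for all n ≥ 1.
When n = 1: S(1) = -9, and the closed form gives -9. They agree.
For the inductive step, assume it holds for an arbitrary j ≥ 1, so S(j) = (-2)^j(3j + 1) - 1.
Then S(j+1) = S(j) + (9(-2)^j(-j - 1)) = ((-2)^j(3j + 1) - 1) + (9(-2)^j(-j - 1)).
Simplifying, S(j+1) = -6(-2)^j·j - 8(-2)^j - 1 = (-2)^(j+1)(3(j+1) + 1) - 1,
which is the closed form with n = j+1.
By induction, the statement is established for all n ≥ 1.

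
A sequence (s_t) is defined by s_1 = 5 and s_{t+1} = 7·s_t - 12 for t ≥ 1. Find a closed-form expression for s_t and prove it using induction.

Computing the first terms: s_1 = 5, s_2 = 23, s_3 = 149. This suggests s_t = 3·7^(t - 1) + 2.
Base step (t = 1): the formula gives 5 = 5 = s_1.
Inductive step: suppose the statement holds for some i ≥ 1, so s_i = 3·7^(i - 1) + 2.
Then s_{i+1} = 7·s_i - 12 = 7·(3·7^(i - 1) + 2) - 12 = 3·7^i + 2 = 3·7^((i+1) - 1) + 2,
which is the claimed formula at t = i+1.
Hence, by induction on t, the claim holds for every t ≥ 1.

s_t = 3·7^(t - 1) + 2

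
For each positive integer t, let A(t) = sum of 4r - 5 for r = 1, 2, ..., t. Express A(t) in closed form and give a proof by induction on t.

We claim A(t) = t(2t - 3) for all t ≥ 1.
For the base case t = 1: A(1) = -1, and the closed form gives -1. They agree.
For the inductive step, assume it holds for an arbitrary r ≥ 1, so A(r) = r(2r - 3).
Then A(r+1) = A(r) + (4r - 1) = (r(2r - 3)) + (4r - 1).
Simplifying, A(r+1) = (r + 1)(2r - 1) = (r+1)(2(r+1) - 3),
which is the closed form with t = r+1.
By induction, the statement is established for all t ≥ 1.

A(t) = t(2t - 3)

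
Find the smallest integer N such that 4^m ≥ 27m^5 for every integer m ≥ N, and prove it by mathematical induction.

N = 12

At m = 11: 4194304 < 4348377, so the inequality fails and N ≥ 12. We prove 4^m ≥ 27m^5 for all m ≥ 12.
When m = 12: 4^m = 16777216 and 27m^5 = 6718464, so 16777216 ≥ 6718464.
For the inductive step, assume it holds for an arbitrary k ≥ 12, so 4^k ≥ 27k^5.
Then 4^(k + 1) = 4·(4^k) ≥ 4·(27k^5).
Also, for k ≥ 12 we have 4·(27k^5) ≥ 27(k+1)^5, since 4 ≥ (1 + 1/k)^5 for all k ≥ 12.
Combining, 4^(k + 1) ≥ 27(k+1)^5.
Hence, by induction on m, the claim holds for every m ≥ 12.
Hence the smallest such N is 12.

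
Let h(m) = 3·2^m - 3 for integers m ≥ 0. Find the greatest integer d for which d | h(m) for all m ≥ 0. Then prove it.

Computing the first values: h(0) = 0 and h(1) = 3; gcd(0, 3) = 3, so d ≤ 3.
We prove 3 | 3·2^m - 3 for all m ≥ 0 by induction on m.
When m = 0: h(0) = 0 = 3·(0), so 3 | h(0).
For the inductive step, assume it holds for an arbitrary i ≥ 0, i.e. 3 | h(i). Then
h(i+1) = 3·2^(i+1) - 3 = 2·(3·2^i - 3) + 3 = 2·h(i) + 3. The first term is divisible by 3 by the inductive hypothesis, and 3 is divisible by 3. Hence 3 | h(i+1).
This completes the induction.
Therefore the largest such d is 3.

d = 3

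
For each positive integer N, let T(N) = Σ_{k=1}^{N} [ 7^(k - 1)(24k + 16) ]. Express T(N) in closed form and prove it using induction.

We claim T(N) = 2·7^N(2N + 1) - 2 for all N ≥ 1.
Base case (N = 1): T(1) = 40, and the closed form gives 40. They agree.
Inductive step: suppose the statement holds for some k ≥ 1, so T(k) = 2·7^k(2k + 1) - 2.
Then T(k+1) = T(k) + (7^k(24k + 40)) = (2·7^k(2k + 1) - 2) + (7^k(24k + 40)).
Simplifying, T(k+1) = 28·7^k·k + 42·7^k - 2 = 2·7^(k+1)(2(k+1) + 1) - 2,
which is the closed form with N = k+1.
By induction, the statement is established for all N ≥ 1.

T(N) = 2·7^N(2N + 1) - 2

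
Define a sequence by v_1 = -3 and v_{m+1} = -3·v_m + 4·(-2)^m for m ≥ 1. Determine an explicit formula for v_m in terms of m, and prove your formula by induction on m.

Computing the first terms: v_1 = -3, v_2 = 1, v_3 = 13. This suggests v_m = (-2)^(m + 2) + 5(-3)^(m - 1).
Base step (m = 1): the formula gives -3 = -3 = v_1.
Inductive step: assume the claim holds for m = j, so v_j = (-2)^(j + 2) + 5(-3)^(j - 1).
Then v_{j+1} = -3·v_j + 4·(-2)^j = -3·((-2)^(j + 2) + 5(-3)^(j - 1)) + 4·(-2)^j = (-2)^(j + 3) + 5(-3)^j = (-2)^((j+1) + 2) + 5(-3)^((j+1) - 1),
which is the claimed formula at m = j+1.
By induction, the statement is established for all m ≥ 1.

v_m = (-2)^(m + 2) + 5(-3)^(m - 1)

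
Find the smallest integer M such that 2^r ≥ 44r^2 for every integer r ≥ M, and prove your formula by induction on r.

M = 13

At r = 12: 4096 < 6336, so the inequality fails and M ≥ 13. We prove 2^r ≥ 44r^2 for all r ≥ 13.
When r = 13: 2^r = 8192 and 44r^2 = 7436, so 8192 ≥ 7436.
For the inductive step, assume it holds for an arbitrary p ≥ 13, so 2^p ≥ 44p^2.
Then 2^(p + 1) = 2·(2^p) ≥ 2·(44p^2).
Also, for p ≥ 13 we have 2·(44p^2) ≥ 44(p+1)^2, since 2 ≥ (1 + 1/p)^2 for all p ≥ 13.
Combining, 2^(p + 1) ≥ 44(p+1)^2.
This completes the induction.
Hence the smallest such M is 13.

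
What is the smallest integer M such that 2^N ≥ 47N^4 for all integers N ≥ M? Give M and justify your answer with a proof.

At N = 23: 8388608 < 13152527, so the inequality fails and M ≥ 24. We prove 2^N ≥ 47N^4 for all N ≥ 24.
Base step (N = 24): 2^N = 16777216 and 47N^4 = 15593472, so 16777216 ≥ 15593472.
For the inductive step, assume it holds for an arbitrary p ≥ 24, so 2^p ≥ 47p^4.
Then 2^(p + 1) = 2·(2^p) ≥ 2·(47p^4).
Also, for p ≥ 24 we have 2·(47p^4) ≥ 47(p+1)^4, since 2 ≥ (1 + 1/p)^4 for all p ≥ 24.
Combining, 2^(p + 1) ≥ 47(p+1)^4.
By induction, the statement is established for all N ≥ 24.
Hence the smallest such M is 24.

M = 24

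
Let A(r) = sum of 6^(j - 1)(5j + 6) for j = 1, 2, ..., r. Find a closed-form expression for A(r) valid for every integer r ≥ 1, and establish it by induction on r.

A(r) = 6^r(r + 1) - 1

We claim A(r) = 6^r(r + 1) - 1 for all r ≥ 1.
Base step (r = 1): A(1) = 11, and the closed form gives 11. They agree.
Inductive step: suppose the statement holds for some j ≥ 1, so A(j) = 6^j(j + 1) - 1.
Then A(j+1) = A(j) + (6^j(5j + 11)) = (6^j(j + 1) - 1) + (6^j(5j + 11)).
Simplifying, A(j+1) = 6·6^j·j + 12·6^j - 1 = 6^(j+1)((j+1) + 1) - 1,
which is the closed form with r = j+1.
This completes the induction.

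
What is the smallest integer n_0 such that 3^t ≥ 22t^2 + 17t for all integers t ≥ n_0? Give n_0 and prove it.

n_0 = 7

At t = 6: 729 < 894, so the inequality fails and n_0 ≥ 7. We prove 3^t ≥ 22t^2 + 17t for all t ≥ 7.
When t = 7: 3^t = 2187 and 22t^2 + 17t = 1197, so 2187 ≥ 1197.
Suppose the result is true for t = p, so 3^p ≥ 22p^2 + 17p.
Then 3^(p + 1) = 3·(3^p) ≥ 3·(22p^2 + 17p).
Also, for p ≥ 7 we have 3·(22p^2 + 17p) ≥ 22(p+1)^2 + 17(p+1), since 3·(22p^2 + 17p) − (22(p+1)^2 + 17(p+1)) = 44p^2 - 10p - 39, which is nonnegative for all p ≥ 7.
Combining, 3^(p + 1) ≥ 22(p+1)^2 + 17(p+1).
By the principle of mathematical induction, the result holds for all t ≥ 7.
Hence the smallest such n_0 is 7.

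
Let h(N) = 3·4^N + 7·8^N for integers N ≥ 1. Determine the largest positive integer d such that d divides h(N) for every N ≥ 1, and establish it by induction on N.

d = 4

Computing the first values: h(1) = 68 and h(2) = 496; gcd(68, 496) = 4, so d ≤ 4.
We prove 4 | 3·4^N + 7·8^N for all N ≥ 1 by induction on N.
For the base case N = 1: h(1) = 68 = 4·(17), so 4 | h(1).
Inductive step: suppose the statement holds for some k ≥ 1, i.e. 4 | h(k). Then
h(k+1) − 8·h(k) = (3·4^(k+1) + 7·8^(k+1)) − 8·(3·4^k + 7·8^k) = (3)·4^k·(4 − 8) = (-12)·4^k. Since 4 | h(k) by the inductive hypothesis, 4 | 8·h(k); and 4 | -12 since -12 = 4·-3. Therefore 4 | h(k+1).
Hence, by induction on N, the claim holds for every N ≥ 1.
Therefore the largest such d is 4.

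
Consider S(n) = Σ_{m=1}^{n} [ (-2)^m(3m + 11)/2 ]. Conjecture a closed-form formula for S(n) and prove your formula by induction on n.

We claim S(n) = (-2)^n(n + 4) - 4 for all n ≥ 1.
For the base case n = 1: S(1) = -14, and the closed form gives -14. They agree.
For the inductive step, assume it holds for an arbitrary m ≥ 1, so S(m) = (-2)^m(m + 4) - 4.
Then S(m+1) = S(m) + ((-2)^m(-3m - 14)) = ((-2)^m(m + 4) - 4) + ((-2)^m(-3m - 14)).
Simplifying, S(m+1) = -2(-2)^m·m - 10(-2)^m - 4 = (-2)^(m+1)((m+1) + 4) - 4,
which is the closed form with n = m+1.
This completes the induction.

S(n) = (-2)^n(n + 4) - 4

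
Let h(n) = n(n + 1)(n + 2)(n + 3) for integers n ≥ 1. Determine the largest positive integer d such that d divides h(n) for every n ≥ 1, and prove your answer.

d = 24

Computing the first values: h(1) = 24 and h(2) = 120; gcd(24, 120) = 24, so d ≤ 24.
We prove 24 | n(n + 1)(n + 2)(n + 3) for all n ≥ 1 by induction on n.
Base step (n = 1): h(1) = 24 = 24·(1), so 24 | h(1).
Inductive step: assume the claim holds for n = k, i.e. 24 | h(k). Then
h(k+1) − h(k) = (k+1)·(k+2)·(k+3)·(k+4) − k·(k+1)·(k+2)·(k+3) = (k+1)·(k+2)·(k+3)·[(k+4) − k] = 4·(k+1)·(k+2)·(k+3). The product of 3 consecutive integers is divisible by (3)! = 6, so h(k+1) − h(k) is divisible by 4·6 = 24. By the inductive hypothesis 24 | h(k), hence 24 | h(k+1).
Hence, by induction on n, the claim holds for every n ≥ 1.
Therefore the largest such d is 24.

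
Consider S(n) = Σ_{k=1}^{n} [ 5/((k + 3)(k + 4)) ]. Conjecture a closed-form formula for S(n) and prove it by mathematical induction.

We claim S(n) = 5n/(4(n + 4)) for all n ≥ 1.
Base step (n = 1): S(1) = 1/4, and the closed form gives 1/4. They agree.
Inductive step: suppose the statement holds for some k ≥ 1, so S(k) = 5k/(4(k + 4)).
Then S(k+1) = S(k) + (5/((k + 4)(k + 5))) = (5k/(4(k + 4))) + (5/((k + 4)(k + 5))).
Simplifying, S(k+1) = 5(k + 1)/(4(k + 5)) = 5(k+1)/(4((k+1) + 4)),
which is the closed form with n = k+1.
This completes the induction.

S(n) = 5n/(4(n + 4))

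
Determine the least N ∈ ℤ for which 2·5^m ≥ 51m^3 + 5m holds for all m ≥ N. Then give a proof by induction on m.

N = 6

At m = 5: 6250 < 6400, so the inequality fails and N ≥ 6. We prove 2·5^m ≥ 51m^3 + 5m for all m ≥ 6.
Base step (m = 6): 2·5^m = 31250 and 51m^3 + 5m = 11046, so 31250 ≥ 11046.
Inductive step: assume the claim holds for m = i, so 2·5^i ≥ 51i^3 + 5i.
Then 2·5^(i + 1) = 5·(2·5^i) ≥ 5·(51i^3 + 5i).
Also, for i ≥ 6 we have 5·(51i^3 + 5i) ≥ 51(i+1)^3 + 5(i+1), since 5·(51i^3 + 5i) − (51(i+1)^3 + 5(i+1)) = 204i^3 - 153i^2 - 133i - 56, which is nonnegative for all i ≥ 6.
Combining, 2·5^(i + 1) ≥ 51(i+1)^3 + 5(i+1).
Hence, by induction on m, the claim holds for every m ≥ 6.
Hence the smallest such N is 6.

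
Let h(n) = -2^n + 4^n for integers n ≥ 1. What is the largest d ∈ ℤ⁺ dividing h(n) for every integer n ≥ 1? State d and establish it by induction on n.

d = 2

Computing the first values: h(1) = 2 and h(2) = 12; gcd(2, 12) = 2, so d ≤ 2.
We prove 2 | -2^n + 4^n for all n ≥ 1 by induction on n.
Base step (n = 1): h(1) = 2 = 2·(1), so 2 | h(1).
Inductive step: suppose the statement holds for some m ≥ 1, i.e. 2 | h(m). Then
4^{m+1} − 2^{m+1} = 4·4^m − 2·2^m = 4·(4^m − 2^m) + (2)·2^m. The first term is divisible by 2 by the inductive hypothesis, and the second term (2)·2^m is divisible by 2 since 2 | 2. Hence 2 | h(m+1).
Hence, by induction on n, the claim holds for every n ≥ 1.
Therefore the largest such d is 2.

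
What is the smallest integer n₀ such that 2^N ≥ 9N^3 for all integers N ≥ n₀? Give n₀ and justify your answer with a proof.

n₀ = 15

At N = 14: 16384 < 24696, so the inequality fails and n₀ ≥ 15. We prove 2^N ≥ 9N^3 for all N ≥ 15.
Base case (N = 15): 2^N = 32768 and 9N^3 = 30375, so 32768 ≥ 30375.
Inductive step: suppose the statement holds for some p ≥ 15, so 2^p ≥ 9p^3.
Then 2^(p + 1) = 2·(2^p) ≥ 2·(9p^3).
Also, for p ≥ 15 we have 2·(9p^3) ≥ 9(p+1)^3, since 2 ≥ (1 + 1/p)^3 for all p ≥ 15.
Combining, 2^(p + 1) ≥ 9(p+1)^3.
This completes the induction.
Hence the smallest such n₀ is 15.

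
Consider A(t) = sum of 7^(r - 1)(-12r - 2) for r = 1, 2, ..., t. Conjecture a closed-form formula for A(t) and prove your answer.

We claim A(t) = -2·7^t·t for all t ≥ 1.
For the base case t = 1: A(1) = -14, and the closed form gives -14. They agree.
Inductive step: suppose the statement holds for some r ≥ 1, so A(r) = -2·7^r·r.
Then A(r+1) = A(r) + (7^r(-12r - 14)) = (-2·7^r·r) + (7^r(-12r - 14)).
Simplifying, A(r+1) = 14·7^r(-r - 1) = -2·7^(r+1)·(r+1),
which is the closed form with t = r+1.
Hence, by induction on t, the claim holds for every t ≥ 1.

A(t) = -2·7^t·t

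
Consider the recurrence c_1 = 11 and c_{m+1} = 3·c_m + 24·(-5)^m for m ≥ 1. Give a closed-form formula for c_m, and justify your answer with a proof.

Computing the first terms: c_1 = 11, c_2 = -87, c_3 = 339. This suggests c_m = -3(-5)^m - 4·3^(m - 1).
Base step (m = 1): the formula gives 11 = 11 = c_1.
For the inductive step, assume it holds for an arbitrary j ≥ 1, so c_j = -3(-5)^j - 4·3^(j - 1).
Then c_{j+1} = 3·c_j + 24·(-5)^j = 3·(-3(-5)^j - 4·3^(j - 1)) + 24·(-5)^j = -3(-5)^(j + 1) - 4·3^j = -3(-5)^(j+1) - 4·3^((j+1) - 1),
which is the claimed formula at m = j+1.
Hence, by induction on m, the claim holds for every m ≥ 1.

c_m = -3(-5)^m - 4·3^(m - 1)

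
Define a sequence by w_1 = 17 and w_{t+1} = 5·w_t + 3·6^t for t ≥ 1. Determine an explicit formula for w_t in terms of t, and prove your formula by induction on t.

Computing the first terms: w_1 = 17, w_2 = 103, w_3 = 623. This suggests w_t = -5^(t - 1) + 3·6^t.
Base step (t = 1): the formula gives 17 = 17 = w_1.
Inductive step: suppose the statement holds for some m ≥ 1, so w_m = -5^(m - 1) + 3·6^m.
Then w_{m+1} = 5·w_m + 3·6^m = 5·(-5^(m - 1) + 3·6^m) + 3·6^m = -5^m + 3·6^(m + 1) = -5^((m+1) - 1) + 3·6^(m+1),
which is the claimed formula at t = m+1.
Hence, by induction on t, the claim holds for every t ≥ 1.

w_t = -5^(t - 1) + 3·6^t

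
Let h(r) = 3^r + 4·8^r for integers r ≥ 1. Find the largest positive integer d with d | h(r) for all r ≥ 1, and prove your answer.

Computing the first values: h(1) = 35 and h(2) = 265; gcd(35, 265) = 5, so d ≤ 5.
We prove 5 | 3^r + 4·8^r for all r ≥ 1 by induction on r.
For the base case r = 1: h(1) = 35 = 5·(7), so 5 | h(1).
Inductive step: suppose the statement holds for some k ≥ 1, i.e. 5 | h(k). Then
h(k+1) − 8·h(k) = (3^(k+1) + 4·8^(k+1)) − 8·(3^k + 4·8^k) = (1)·3^k·(3 − 8) = (-5)·3^k. Since 5 | h(k) by the inductive hypothesis, 5 | 8·h(k); and 5 | -5 since -5 = 5·-1. Therefore 5 | h(k+1).
This completes the induction.
Therefore the largest such d is 5.

d = 5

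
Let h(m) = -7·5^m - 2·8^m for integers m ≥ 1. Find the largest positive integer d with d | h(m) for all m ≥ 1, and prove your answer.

Computing the first values: h(1) = -51 and h(2) = -303; gcd(-51, -303) = 3, so d ≤ 3.
We prove 3 | -7·5^m - 2·8^m for all m ≥ 1 by induction on m.
Base step (m = 1): h(1) = -51 = 3·(-17), so 3 | h(1).
Inductive step: suppose the statement holds for some i ≥ 1, i.e. 3 | h(i). Then
h(i+1) − 8·h(i) = (-7·5^(i+1) - 2·8^(i+1)) − 8·(-7·5^i - 2·8^i) = (-7)·5^i·(5 − 8) = (21)·5^i. Since 3 | h(i) by the inductive hypothesis, 3 | 8·h(i); and 3 | 21 since 21 = 3·7. Therefore 3 | h(i+1).
Hence, by induction on m, the claim holds for every m ≥ 1.
Therefore the largest such d is 3.

d = 3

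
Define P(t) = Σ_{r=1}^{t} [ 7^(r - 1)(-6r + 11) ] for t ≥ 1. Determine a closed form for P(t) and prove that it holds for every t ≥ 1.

P(t) = 7^t(-t + 2) - 2

We claim P(t) = 7^t(-t + 2) - 2 for all t ≥ 1.
For the base case t = 1: P(1) = 5, and the closed form gives 5. They agree.
Inductive step: suppose the statement holds for some r ≥ 1, so P(r) = 7^r(-r + 2) - 2.
Then P(r+1) = P(r) + (7^r(-6r + 5)) = (7^r(-r + 2) - 2) + (7^r(-6r + 5)).
Simplifying, P(r+1) = -7^(r + 1)r + 7^(r + 1) - 2 = 7^(r+1)(-(r+1) + 2) - 2,
which is the closed form with t = r+1.
By induction, the statement is established for all t ≥ 1.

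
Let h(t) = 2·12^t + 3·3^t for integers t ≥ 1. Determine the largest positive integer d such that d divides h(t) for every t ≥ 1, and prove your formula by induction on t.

Computing the first values: h(1) = 33 and h(2) = 315; gcd(33, 315) = 3, so d ≤ 3.
We prove 3 | 2·12^t + 3·3^t for all t ≥ 1 by induction on t.
For the base case t = 1: h(1) = 33 = 3·(11), so 3 | h(1).
Suppose the result is true for t = r, i.e. 3 | h(r). Then
h(r+1) − 12·h(r) = (2·12^(r+1) + 3·3^(r+1)) − 12·(2·12^r + 3·3^r) = (3)·3^r·(3 − 12) = (-27)·3^r. Since 3 | h(r) by the inductive hypothesis, 3 | 12·h(r); and 3 | -27 since -27 = 3·-9. Therefore 3 | h(r+1).
This completes the induction.
Therefore the largest such d is 3.

d = 3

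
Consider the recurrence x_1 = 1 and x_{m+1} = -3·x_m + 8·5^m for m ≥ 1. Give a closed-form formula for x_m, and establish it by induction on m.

Computing the first terms: x_1 = 1, x_2 = 37, x_3 = 89. This suggests x_m = -4(-3)^(m - 1) + 5^m.
Base case (m = 1): the formula gives 1 = 1 = x_1.
For the inductive step, assume it holds for an arbitrary i ≥ 1, so x_i = -4(-3)^(i - 1) + 5^i.
Then x_{i+1} = -3·x_i + 8·5^i = -3·(-4(-3)^(i - 1) + 5^i) + 8·5^i = -4(-3)^i + 5^(i + 1) = -4(-3)^((i+1) - 1) + 5^(i+1),
which is the claimed formula at m = i+1.
By induction, the statement is established for all m ≥ 1.

x_m = -4(-3)^(m - 1) + 5^m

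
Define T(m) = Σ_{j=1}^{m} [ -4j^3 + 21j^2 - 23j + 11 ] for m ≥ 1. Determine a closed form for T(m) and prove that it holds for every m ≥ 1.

We claim T(m) = -m(m^3 - 5m^2 + 2m - 3) for all m ≥ 1.
Base case (m = 1): T(1) = 5, and the closed form gives 5. They agree.
Inductive step: assume the claim holds for m = j, so T(j) = j(-j^3 + 5j^2 - 2j + 3).
Then T(j+1) = T(j) + (-4j^3 + 9j^2 + 7j + 5) = (j(-j^3 + 5j^2 - 2j + 3)) + (-4j^3 + 9j^2 + 7j + 5).
Simplifying, T(j+1) = -(j + 1)(j^3 - 2j^2 - 5j - 5) = -(j+1)((j+1)^3 - 5(j+1)^2 + 2(j+1) - 3),
which is the closed form with m = j+1.
This completes the induction.

T(m) = -m(m^3 - 5m^2 + 2m - 3)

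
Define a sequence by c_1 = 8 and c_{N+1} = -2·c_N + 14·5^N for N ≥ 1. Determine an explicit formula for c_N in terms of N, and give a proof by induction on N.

c_N = (-2)^N + 2·5^N

Computing the first terms: c_1 = 8, c_2 = 54, c_3 = 242. This suggests c_N = (-2)^N + 2·5^N.
When N = 1: the formula gives 8 = 8 = c_1.
Inductive step: suppose the statement holds for some k ≥ 1, so c_k = (-2)^k + 2·5^k.
Then c_{k+1} = -2·c_k + 14·5^k = -2·((-2)^k + 2·5^k) + 14·5^k = (-2)^(k + 1) + 2·5^(k + 1),
which is the claimed formula at N = k+1.
Hence, by induction on N, the claim holds for every N ≥ 1.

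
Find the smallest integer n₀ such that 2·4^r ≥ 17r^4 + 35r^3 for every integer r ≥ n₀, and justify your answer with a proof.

n₀ = 8

At r = 7: 32768 < 52822, so the inequality fails and n₀ ≥ 8. We prove 2·4^r ≥ 17r^4 + 35r^3 for all r ≥ 8.
Base step (r = 8): 2·4^r = 131072 and 17r^4 + 35r^3 = 87552, so 131072 ≥ 87552.
Suppose the result is true for r = j, so 2·4^j ≥ 17j^4 + 35j^3.
Then 2·4^(j + 1) = 4·(2·4^j) ≥ 4·(17j^4 + 35j^3).
Also, for j ≥ 8 we have 4·(17j^4 + 35j^3) ≥ 17(j+1)^4 + 35(j+1)^3, since 4·(17j^4 + 35j^3) − (17(j+1)^4 + 35(j+1)^3) = 51j^4 + 37j^3 - 207j^2 - 173j - 52, which is nonnegative for all j ≥ 8.
Combining, 2·4^(j + 1) ≥ 17(j+1)^4 + 35(j+1)^3.
By induction, the statement is established for all r ≥ 8.
Hence the smallest such n₀ is 8.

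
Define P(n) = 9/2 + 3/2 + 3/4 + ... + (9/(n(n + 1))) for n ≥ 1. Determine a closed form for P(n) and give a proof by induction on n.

P(n) = 9n/(n + 1)

We claim P(n) = 9n/(n + 1) for all n ≥ 1.
For the base case n = 1: P(1) = 9/2, and the closed form gives 9/2. They agree.
Inductive step: assume the claim holds for n = p, so P(p) = 9p/(p + 1).
Then P(p+1) = P(p) + (9/((p + 1)(p + 2))) = (9p/(p + 1)) + (9/((p + 1)(p + 2))).
Simplifying, P(p+1) = 9(p + 1)/(p + 2) = 9(p+1)/((p+1) + 1),
which is the closed form with n = p+1.
Hence, by induction on n, the claim holds for every n ≥ 1.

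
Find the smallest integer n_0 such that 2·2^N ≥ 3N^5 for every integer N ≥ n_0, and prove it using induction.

At N = 23: 16777216 < 19309029, so the inequality fails and n_0 ≥ 24. We prove 2·2^N ≥ 3N^5 for all N ≥ 24.
Base case (N = 24): 2·2^N = 33554432 and 3N^5 = 23887872, so 33554432 ≥ 23887872.
Suppose the result is true for N = m, so 2·2^m ≥ 3m^5.
Then 2·2^(m + 1) = 2·(2·2^m) ≥ 2·(3m^5).
Also, for m ≥ 24 we have 2·(3m^5) ≥ 3(m+1)^5, since 2 ≥ (1 + 1/m)^5 for all m ≥ 24.
Combining, 2·2^(m + 1) ≥ 3(m+1)^5.
Hence, by induction on N, the claim holds for every N ≥ 24.
Hence the smallest such n_0 is 24.

n_0 = 24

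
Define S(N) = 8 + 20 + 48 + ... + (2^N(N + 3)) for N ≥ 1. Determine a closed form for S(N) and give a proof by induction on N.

We claim S(N) = 2·2^N(N + 2) - 4 for all N ≥ 1.
When N = 1: S(1) = 8, and the closed form gives 8. They agree.
For the inductive step, assume it holds for an arbitrary j ≥ 1, so S(j) = 2·2^j(j + 2) - 4.
Then S(j+1) = S(j) + (2^(j + 1)(j + 4)) = (2·2^j(j + 2) - 4) + (2^(j + 1)(j + 4)).
Simplifying, S(j+1) = 4·2^j·j + 12·2^j - 4 = 2·2^(j+1)((j+1) + 2) - 4,
which is the closed form with N = j+1.
This completes the induction.

S(N) = 2·2^N(N + 2) - 4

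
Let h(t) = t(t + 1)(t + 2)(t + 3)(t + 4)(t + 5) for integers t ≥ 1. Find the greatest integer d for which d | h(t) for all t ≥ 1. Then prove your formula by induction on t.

Computing the first values: h(1) = 720 and h(2) = 5040; gcd(720, 5040) = 720, so d ≤ 720.
We prove 720 | t(t + 1)(t + 2)(t + 3)(t + 4)(t + 5) for all t ≥ 1 by induction on t.
Base case (t = 1): h(1) = 720 = 720·(1), so 720 | h(1).
For the inductive step, assume it holds for an arbitrary i ≥ 1, i.e. 720 | h(i). Then
h(i+1) − h(i) = (i+1)·(i+2)·(i+3)·(i+4)·(i+5)·(i+6) − i·(i+1)·(i+2)·(i+3)·(i+4)·(i+5) = (i+1)·(i+2)·(i+3)·(i+4)·(i+5)·[(i+6) − i] = 6·(i+1)·(i+2)·(i+3)·(i+4)·(i+5). The product of 5 consecutive integers is divisible by (5)! = 120, so h(i+1) − h(i) is divisible by 6·120 = 720. By the inductive hypothesis 720 | h(i), hence 720 | h(i+1).
This completes the induction.
Therefore the largest such d is 720.

d = 720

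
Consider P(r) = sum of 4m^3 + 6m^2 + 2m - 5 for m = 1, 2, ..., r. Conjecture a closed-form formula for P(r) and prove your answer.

We claim P(r) = r(r^3 + 4r^2 + 5r - 3) for all r ≥ 1.
Base step (r = 1): P(1) = 7, and the closed form gives 7. They agree.
Suppose the result is true for r = m, so P(m) = m(m^3 + 4m^2 + 5m - 3).
Then P(m+1) = P(m) + (4m^3 + 18m^2 + 26m + 7) = (m(m^3 + 4m^2 + 5m - 3)) + (4m^3 + 18m^2 + 26m + 7).
Simplifying, P(m+1) = (m + 1)(m^3 + 7m^2 + 16m + 7) = (m+1)((m+1)^3 + 4(m+1)^2 + 5(m+1) - 3),
which is the closed form with r = m+1.
This completes the induction.

P(r) = r(r^3 + 4r^2 + 5r - 3)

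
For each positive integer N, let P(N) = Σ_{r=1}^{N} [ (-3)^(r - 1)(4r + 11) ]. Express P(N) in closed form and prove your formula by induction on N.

P(N) = -(-3)^N(N + 3) + 3

We claim P(N) = -(-3)^N(N + 3) + 3 for all N ≥ 1.
For the base case N = 1: P(1) = 15, and the closed form gives 15. They agree.
For the inductive step, assume it holds for an arbitrary r ≥ 1, so P(r) = -(-3)^r(r + 3) + 3.
Then P(r+1) = P(r) + ((-3)^r(4r + 15)) = (-(-3)^r(r + 3) + 3) + ((-3)^r(4r + 15)).
Simplifying, P(r+1) = 3(-3)^r·r + 12(-3)^r + 3 = -(-3)^(r+1)((r+1) + 3) + 3,
which is the closed form with N = r+1.
By induction, the statement is established for all N ≥ 1.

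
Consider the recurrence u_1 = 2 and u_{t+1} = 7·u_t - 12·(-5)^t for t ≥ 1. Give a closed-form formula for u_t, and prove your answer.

u_t = (-5)^t + 7^t

Computing the first terms: u_1 = 2, u_2 = 74, u_3 = 218. This suggests u_t = (-5)^t + 7^t.
Base case (t = 1): the formula gives 2 = 2 = u_1.
Inductive step: suppose the statement holds for some p ≥ 1, so u_p = (-5)^p + 7^p.
Then u_{p+1} = 7·u_p - 12·(-5)^p = 7·((-5)^p + 7^p) - 12·(-5)^p = (-5)^(p + 1) + 7^(p + 1),
which is the claimed formula at t = p+1.
Hence, by induction on t, the claim holds for every t ≥ 1.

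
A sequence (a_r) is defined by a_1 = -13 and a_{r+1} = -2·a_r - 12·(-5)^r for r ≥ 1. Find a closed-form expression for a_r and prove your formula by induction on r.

Computing the first terms: a_1 = -13, a_2 = 86, a_3 = -472. This suggests a_r = 7(-2)^(r - 1) + 4(-5)^r.
Base case (r = 1): the formula gives -13 = -13 = a_1.
Inductive step: assume the claim holds for r = j, so a_j = 7(-2)^(j - 1) + 4(-5)^j.
Then a_{j+1} = -2·a_j - 12·(-5)^j = -2·(7(-2)^(j - 1) + 4(-5)^j) - 12·(-5)^j = 7(-2)^j + 4(-5)^(j + 1) = 7(-2)^((j+1) - 1) + 4(-5)^(j+1),
which is the claimed formula at r = j+1.
Hence, by induction on r, the claim holds for every r ≥ 1.

a_r = 7(-2)^(r - 1) + 4(-5)^r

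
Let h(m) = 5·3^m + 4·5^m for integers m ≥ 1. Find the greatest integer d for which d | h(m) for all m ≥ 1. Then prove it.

Computing the first values: h(1) = 35 and h(2) = 145; gcd(35, 145) = 5, so d ≤ 5.
We prove 5 | 5·3^m + 4·5^m for all m ≥ 1 by induction on m.
For the base case m = 1: h(1) = 35 = 5·(7), so 5 | h(1).
Inductive step: assume the claim holds for m = k, i.e. 5 | h(k). Then
h(k+1) − 5·h(k) = (5·3^(k+1) + 4·5^(k+1)) − 5·(5·3^k + 4·5^k) = (5)·3^k·(3 − 5) = (-10)·3^k. Since 5 | h(k) by the inductive hypothesis, 5 | 5·h(k); and 5 | -10 since -10 = 5·-2. Therefore 5 | h(k+1).
By the principle of mathematical induction, the result holds for all m ≥ 1.
Therefore the largest such d is 5.

d = 5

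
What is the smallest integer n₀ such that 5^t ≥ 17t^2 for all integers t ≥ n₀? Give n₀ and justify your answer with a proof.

At t = 3: 125 < 153, so the inequality fails and n₀ ≥ 4. We prove 5^t ≥ 17t^2 for all t ≥ 4.
Base case (t = 4): 5^t = 625 and 17t^2 = 272, so 625 ≥ 272.
Inductive step: assume the claim holds for t = i, so 5^i ≥ 17i^2.
Then 5^(i + 1) = 5·(5^i) ≥ 5·(17i^2).
Also, for i ≥ 4 we have 5·(17i^2) ≥ 17(i+1)^2, since 5 ≥ (1 + 1/i)^2 for all i ≥ 4.
Combining, 5^(i + 1) ≥ 17(i+1)^2.
By induction, the statement is established for all t ≥ 4.
Hence the smallest such n₀ is 4.

n₀ = 4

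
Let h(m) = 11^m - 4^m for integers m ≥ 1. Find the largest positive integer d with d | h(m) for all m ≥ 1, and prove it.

Computing the first values: h(1) = 7 and h(2) = 105; gcd(7, 105) = 7, so d ≤ 7.
We prove 7 | 11^m - 4^m for all m ≥ 1 by induction on m.
For the base case m = 1: h(1) = 7 = 7·(1), so 7 | h(1).
Inductive step: assume the claim holds for m = r, i.e. 7 | h(r). Then
11^{r+1} − 4^{r+1} = 11·11^r − 4·4^r = 11·(11^r − 4^r) + (7)·4^r. The first term is divisible by 7 by the inductive hypothesis, and the second term (7)·4^r is divisible by 7 since 7 | 7. Hence 7 | h(r+1).
By the principle of mathematical induction, the result holds for all m ≥ 1.
Therefore the largest such d is 7.

d = 7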